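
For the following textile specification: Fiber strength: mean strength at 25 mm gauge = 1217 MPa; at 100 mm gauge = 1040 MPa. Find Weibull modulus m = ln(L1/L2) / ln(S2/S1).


Formula: m = ln(L1/L2) / ln(S2/S1)
Step 1: ln(L1/L2) = ln(25/100) = -1.38629
Step 2: S2/S1 = 1040/1217 = 0.85456
Step 3: ln(S2/S1) = ln(0.85456) = -0.15717
Step 4: m = -1.38629 / -0.15717 = 8.82

8.82 (Weibull m)


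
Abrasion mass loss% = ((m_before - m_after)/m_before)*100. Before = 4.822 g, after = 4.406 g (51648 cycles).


Formula: Mass loss% = ((m_before - m_after) / m_before) * 100
Step 1: Mass loss = 4.822 - 4.406 = 0.416 g
Step 2: Ratio = 0.416 / 4.822 = 0.0862713
Step 3: Mass loss% = 0.0862713 * 100 = 8.62713% ≈ 8.63%

8.63%


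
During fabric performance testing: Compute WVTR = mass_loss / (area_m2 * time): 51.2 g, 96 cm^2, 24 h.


Formula: WVTR = mass_loss / (area * time)
Step 1: Convert area: 96 cm^2 = 0.0096 m^2
Step 2: WVTR = 51.2 g / (0.0096 m^2 * 24 h)
Step 3: WVTR = 51.2 / 0.2304 = 222.2 g/m^2/h

222.2 g/m^2/h


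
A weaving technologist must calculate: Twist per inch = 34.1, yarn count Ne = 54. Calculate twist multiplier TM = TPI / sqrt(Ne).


Formula: TM = TPI / sqrt(Ne)
Step 1: sqrt(Ne) = sqrt(54) = 7.3485
Step 2: TM = 34.1 / 7.3485 = 4.64

4.64 TM


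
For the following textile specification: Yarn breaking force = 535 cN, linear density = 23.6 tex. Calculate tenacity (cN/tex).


Formula: Tenacity = Breaking force / Linear density
Tenacity = 535 cN / 23.6 tex
Tenacity = 22.67 cN/tex

22.67 cN/tex


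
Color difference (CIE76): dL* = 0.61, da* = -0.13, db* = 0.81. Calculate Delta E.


Formula: Delta E = sqrt(dL*^2 + da*^2 + db*^2)
Step 1: dL*^2 = 0.61^2 = 0.3721
Step 2: da*^2 = (-0.13)^2 = 0.0169
Step 3: db*^2 = 0.81^2 = 0.6561
Step 4: Sum = 0.3721 + 0.0169 + 0.6561 = 1.0451
Step 5: Delta E = sqrt(1.0451) = 1.02

1.02 Delta E


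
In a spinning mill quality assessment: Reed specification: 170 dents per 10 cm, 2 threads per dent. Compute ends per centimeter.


Formula: EPC = (dents per 10 cm * ends per dent) / 10
Step 1: Total ends per 10 cm = 170 * 2 = 340
Step 2: EPC = 340 / 10 = 34.0 ends/cm

34.0 ends/cm


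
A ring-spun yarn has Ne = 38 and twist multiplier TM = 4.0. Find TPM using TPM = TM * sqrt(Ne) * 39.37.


Formula: TPM = TM * sqrt(Ne) * 39.37
Step 1: sqrt(Ne) = sqrt(38) = 6.1644
Step 2: TM * sqrt(Ne) = 4.0 * 6.1644 = 24.6576
Step 3: TPM = 24.6576 * 39.37 = 971 twists/m

971 twists/m


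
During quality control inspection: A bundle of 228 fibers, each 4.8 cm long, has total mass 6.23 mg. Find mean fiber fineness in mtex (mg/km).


Formula: fineness (mtex) = mass (mg) / total length (km) = (mass_mg / total_length_m) * 1000
Step 1: Convert fiber length: 4.8 cm = 0.048 m
Step 2: Total fiber length = 228 * 0.048 = 10.944 m
Step 3: Linear density = 6.23 mg / 10.944 m = 0.5693 mg/m
Step 4: fineness = 0.5693 * 1000 = 569.3 mtex

569.3 mtex


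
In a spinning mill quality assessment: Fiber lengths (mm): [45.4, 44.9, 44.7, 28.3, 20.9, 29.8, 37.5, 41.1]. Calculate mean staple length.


Formula: Mean = sum of lengths / count
Sum = 45.4 + 44.9 + 44.7 + 28.3 + 20.9 + 29.8 + 37.5 + 41.1
Sum = 292.6 mm
Mean = 292.6 / 8 = 36.58 mm

36.58 mm


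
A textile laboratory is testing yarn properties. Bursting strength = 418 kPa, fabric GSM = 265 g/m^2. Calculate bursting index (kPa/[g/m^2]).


Formula: Bursting Index = Bursting Strength / Fabric GSM
BI = 418 kPa / 265 g/m^2
BI = 1.577 kPa/(g/m^2)

1.577 kPa/(g/m^2)


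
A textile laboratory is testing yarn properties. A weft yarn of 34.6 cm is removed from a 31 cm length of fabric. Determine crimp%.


Formula: Crimp% = ((L_yarn - L_fabric) / L_fabric) * 100
Step 1: Extension = 34.6 - 31 = 3.6 cm
Step 2: Crimp% = (3.6 / 31) * 100
Step 3: Crimp% = 0.116129 * 100 = 11.6129% ≈ 11.6%

11.6%


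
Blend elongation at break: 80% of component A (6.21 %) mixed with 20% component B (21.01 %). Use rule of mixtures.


Formula: Blend property = (fraction_A * property_A) + (fraction_B * property_B)
Step 1: Contribution A = 80/100 * 6.21 % = 4.968 %
Step 2: Contribution B = 20/100 * 21.01 % = 4.202 %
Step 3: Blend elongation at break = 4.968 + 4.202 = 9.17 %

9.17 %


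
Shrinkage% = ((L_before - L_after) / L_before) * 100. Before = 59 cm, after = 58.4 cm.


Formula: Shrinkage% = ((L_before - L_after) / L_before) * 100
Step 1: Shrinkage = 59 - 58.4 = 0.6 cm
Step 2: Shrinkage% = (0.6 / 59) * 100
Step 3: Shrinkage% = 0.010169 * 100 = 1.0169% ≈ 1.0%

1.0%


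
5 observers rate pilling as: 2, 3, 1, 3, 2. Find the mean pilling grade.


Formula: Mean = sum / count
Sum = 2 + 3 + 1 + 3 + 2 = 11
Mean = 11 / 5 = 2.2

2.2


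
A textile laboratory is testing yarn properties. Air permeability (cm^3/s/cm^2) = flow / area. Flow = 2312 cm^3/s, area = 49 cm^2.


Formula: Air Permeability = Airflow / Test Area
AP = 2312 cm^3/s / 49 cm^2
AP = 47.2 cm^3/s/cm^2

47.2 cm^3/s/cm^2


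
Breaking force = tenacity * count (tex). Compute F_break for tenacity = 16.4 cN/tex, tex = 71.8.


Formula: Breaking force = Tenacity * Linear density
F = 16.4 cN/tex * 71.8 tex
F = 1177.52 cN

1177.52 cN


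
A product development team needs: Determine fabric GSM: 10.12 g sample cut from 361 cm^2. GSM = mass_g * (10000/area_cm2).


Formula: GSM = mass_g / area_m2
Step 1: Convert area: 361 cm^2 = 361 / 10000 = 0.0361 m^2
Step 2: GSM = 10.12 g / 0.0361 m^2 = 280.3 g/m^2

280.3 g/m^2


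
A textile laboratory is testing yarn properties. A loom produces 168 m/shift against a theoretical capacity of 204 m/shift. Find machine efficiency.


Formula: Efficiency% = (Actual output / Theoretical output) * 100
Efficiency% = (168 / 204) * 100
Efficiency% = 0.823529 * 100 = 82.3529% ≈ 82.4%

82.4%


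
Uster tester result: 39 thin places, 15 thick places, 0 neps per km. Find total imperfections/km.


Formula: Total = thin places + thick places + neps
Total = 39 + 15 + 0
Total = 54 imperfections/km

54 imperfections/km


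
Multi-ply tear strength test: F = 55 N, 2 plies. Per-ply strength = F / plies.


Formula: Per-ply strength = Total force / Number of plies
Per-ply = 55 N / 2
Per-ply = 27.5 N

27.5 N


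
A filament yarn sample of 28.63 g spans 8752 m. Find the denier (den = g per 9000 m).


Formula: den = (mass_g / length_m) * 9000
Substituting: den = (28.63 / 8752) * 9000
Intermediate: 28.63 / 8752 = 0.00327125 g/m
den = 0.00327125 * 9000 = 29.4 denier

29.4 denier


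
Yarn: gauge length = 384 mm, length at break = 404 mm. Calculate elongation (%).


Formula: Elongation (%) = ((L_break - L0) / L0) * 100
Step 1: Extension = 404 - 384 = 20 mm
Step 2: Elongation = (20 / 384) * 100
Step 3: Elongation = 0.052083 * 100 = 5.2083% ≈ 5.2%

5.2%


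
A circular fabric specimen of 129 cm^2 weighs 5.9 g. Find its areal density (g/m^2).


Formula: GSM = mass_g / area_m2
Step 1: Convert area: 129 cm^2 = 129 / 10000 = 0.0129 m^2
Step 2: GSM = 5.9 g / 0.0129 m^2 = 457.4 g/m^2

457.4 g/m^2


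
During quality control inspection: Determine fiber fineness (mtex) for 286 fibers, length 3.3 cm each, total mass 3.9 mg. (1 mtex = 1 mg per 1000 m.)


Formula: fineness (mtex) = mass (mg) / total length (km) = (mass_mg / total_length_m) * 1000
Step 1: Convert fiber length: 3.3 cm = 0.033 m
Step 2: Total fiber length = 286 * 0.033 = 9.438 m
Step 3: Linear density = 3.9 mg / 9.438 m = 0.4132 mg/m
Step 4: fineness = 0.4132 * 1000 = 413.2 mtex

413.2 mtex


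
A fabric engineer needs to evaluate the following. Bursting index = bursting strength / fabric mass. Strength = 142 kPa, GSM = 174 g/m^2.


Formula: Bursting Index = Bursting Strength / Fabric GSM
BI = 142 kPa / 174 g/m^2
BI = 0.816 kPa/(g/m^2)

0.816 kPa/(g/m^2)


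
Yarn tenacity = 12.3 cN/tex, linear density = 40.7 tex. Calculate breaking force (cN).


Formula: Breaking force = Tenacity * Linear density
F = 12.3 cN/tex * 40.7 tex
F = 500.61 cN

500.61 cN


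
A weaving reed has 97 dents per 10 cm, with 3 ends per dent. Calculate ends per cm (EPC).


Formula: EPC = (dents per 10 cm * ends per dent) / 10
Step 1: Total ends per 10 cm = 97 * 3 = 291
Step 2: EPC = 291 / 10 = 29.1 ends/cm

29.1 ends/cm


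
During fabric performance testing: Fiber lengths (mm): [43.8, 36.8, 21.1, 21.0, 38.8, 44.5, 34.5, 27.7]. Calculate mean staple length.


Formula: Mean = sum of lengths / count
Sum = 43.8 + 36.8 + 21.1 + 21.0 + 38.8 + 44.5 + 34.5 + 27.7
Sum = 268.2 mm
Mean = 268.2 / 8 = 33.53 mm

33.53 mm


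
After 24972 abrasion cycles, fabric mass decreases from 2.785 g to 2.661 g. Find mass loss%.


Formula: Mass loss% = ((m_before - m_after) / m_before) * 100
Step 1: Mass loss = 2.785 - 2.661 = 0.124 g
Step 2: Ratio = 0.124 / 2.785 = 0.0445242
Step 3: Mass loss% = 0.0445242 * 100 = 4.45242% ≈ 4.45%

4.45%


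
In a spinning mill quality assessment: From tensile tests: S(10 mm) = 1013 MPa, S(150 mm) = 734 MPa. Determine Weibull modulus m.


Formula: m = ln(L1/L2) / ln(S2/S1)
Step 1: ln(L1/L2) = ln(10/150) = -2.70805
Step 2: S2/S1 = 734/1013 = 0.72458
Step 3: ln(S2/S1) = ln(0.72458) = -0.32216
Step 4: m = -2.70805 / -0.32216 = 8.41

8.41 (Weibull m)


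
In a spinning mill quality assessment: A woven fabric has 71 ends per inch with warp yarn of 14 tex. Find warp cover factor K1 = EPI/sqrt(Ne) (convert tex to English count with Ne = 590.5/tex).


Formula: K1 = EPI / sqrt(Ne), with Ne = 590.5 / tex_warp
Step 1: Ne = 590.5 / 14 = 42.179
Step 2: sqrt(Ne) = sqrt(42.179) = 6.4945
Step 3: K1 = 71 / 6.4945 = 10.9

10.9


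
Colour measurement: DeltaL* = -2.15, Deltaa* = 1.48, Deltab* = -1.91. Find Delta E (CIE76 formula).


Formula: Delta E = sqrt(dL*^2 + da*^2 + db*^2)
Step 1: dL*^2 = (-2.15)^2 = 4.6225
Step 2: da*^2 = 1.48^2 = 2.1904
Step 3: db*^2 = (-1.91)^2 = 3.6481
Step 4: Sum = 4.6225 + 2.1904 + 3.6481 = 10.461
Step 5: Delta E = sqrt(10.461) = 3.23

3.23 Delta E


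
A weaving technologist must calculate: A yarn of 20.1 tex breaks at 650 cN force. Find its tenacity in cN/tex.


Formula: Tenacity = Breaking force / Linear density
Tenacity = 650 cN / 20.1 tex
Tenacity = 32.34 cN/tex

32.34 cN/tex


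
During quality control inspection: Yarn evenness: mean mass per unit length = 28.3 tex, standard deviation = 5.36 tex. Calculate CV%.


Formula: CV% = (standard deviation / mean) * 100
Step 1: Ratio = 5.36 / 28.3 = 0.189399
Step 2: CV% = 0.189399 * 100 = 18.9399% ≈ 18.9%

18.9%


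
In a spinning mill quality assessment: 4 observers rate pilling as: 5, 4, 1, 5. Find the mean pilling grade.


Formula: Mean = sum / count
Sum = 5 + 4 + 1 + 5 = 15
Mean = 15 / 4 = 3.8

3.8


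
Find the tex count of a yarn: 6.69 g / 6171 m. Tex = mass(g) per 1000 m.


Formula: Tex = (mass_g / length_m) * 1000
Substituting: Tex = (6.69 / 6171) * 1000
Intermediate: 6.69 / 6171 = 0.0010841 g/m
Tex = 0.0010841 * 1000 = 1.08 tex

1.08 tex


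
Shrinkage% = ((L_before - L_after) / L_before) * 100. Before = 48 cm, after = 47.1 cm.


Formula: Shrinkage% = ((L_before - L_after) / L_before) * 100
Step 1: Shrinkage = 48 - 47.1 = 0.9 cm
Step 2: Shrinkage% = (0.9 / 48) * 100
Step 3: Shrinkage% = 0.01875 * 100 = 1.875% ≈ 1.9%

1.9%


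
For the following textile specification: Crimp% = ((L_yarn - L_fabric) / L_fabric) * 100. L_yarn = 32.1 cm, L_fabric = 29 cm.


Formula: Crimp% = ((L_yarn - L_fabric) / L_fabric) * 100
Step 1: Extension = 32.1 - 29 = 3.1 cm
Step 2: Crimp% = (3.1 / 29) * 100
Step 3: Crimp% = 0.106897 * 100 = 10.6897% ≈ 10.7%

10.7%


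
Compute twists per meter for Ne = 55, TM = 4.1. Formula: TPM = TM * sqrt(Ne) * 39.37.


Formula: TPM = TM * sqrt(Ne) * 39.37
Step 1: sqrt(Ne) = sqrt(55) = 7.4162
Step 2: TM * sqrt(Ne) = 4.1 * 7.4162 = 30.4064
Step 3: TPM = 30.4064 * 39.37 = 1197 twists/m

1197 twists/m


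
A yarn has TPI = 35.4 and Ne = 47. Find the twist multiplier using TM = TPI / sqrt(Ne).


Formula: TM = TPI / sqrt(Ne)
Step 1: sqrt(Ne) = sqrt(47) = 6.8557
Step 2: TM = 35.4 / 6.8557 = 5.16

5.16 TM


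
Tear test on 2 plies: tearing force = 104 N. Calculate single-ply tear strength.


Formula: Per-ply strength = Total force / Number of plies
Per-ply = 104 N / 2
Per-ply = 52 N

52 N


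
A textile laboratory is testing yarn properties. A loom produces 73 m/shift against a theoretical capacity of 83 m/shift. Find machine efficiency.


Formula: Efficiency% = (Actual output / Theoretical output) * 100
Efficiency% = (73 / 83) * 100
Efficiency% = 0.879518 * 100 = 87.9518% ≈ 88.0%

88.0%


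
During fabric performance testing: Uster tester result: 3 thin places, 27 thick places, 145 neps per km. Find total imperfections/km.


Formula: Total = thin places + thick places + neps
Total = 3 + 27 + 145
Total = 175 imperfections/km

175 imperfections/km


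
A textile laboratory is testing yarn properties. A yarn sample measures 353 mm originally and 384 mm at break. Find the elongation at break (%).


Formula: Elongation (%) = ((L_break - L0) / L0) * 100
Step 1: Extension = 384 - 353 = 31 mm
Step 2: Elongation = (31 / 353) * 100
Step 3: Elongation = 0.087819 * 100 = 8.7819% ≈ 8.8%

8.8%


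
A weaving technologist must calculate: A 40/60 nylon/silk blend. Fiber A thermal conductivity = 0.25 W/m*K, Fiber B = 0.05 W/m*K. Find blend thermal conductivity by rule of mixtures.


Formula: Blend property = (fraction_A * property_A) + (fraction_B * property_B)
Step 1: Contribution A = 40/100 * 0.25 W/m*K = 0.1 W/m*K
Step 2: Contribution B = 60/100 * 0.05 W/m*K = 0.03 W/m*K
Step 3: Blend thermal conductivity = 0.1 + 0.03 = 0.13 W/m*K

0.13 W/m*K


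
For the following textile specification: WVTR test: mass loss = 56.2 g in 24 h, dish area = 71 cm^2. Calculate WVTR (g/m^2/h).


Formula: WVTR = mass_loss / (area * time)
Step 1: Convert area: 71 cm^2 = 0.0071 m^2
Step 2: WVTR = 56.2 g / (0.0071 m^2 * 24 h)
Step 3: WVTR = 56.2 / 0.1704 = 329.8 g/m^2/h

329.8 g/m^2/h


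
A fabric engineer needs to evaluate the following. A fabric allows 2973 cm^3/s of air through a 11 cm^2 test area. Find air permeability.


Formula: Air Permeability = Airflow / Test Area
AP = 2973 cm^3/s / 11 cm^2
AP = 270.3 cm^3/s/cm^2

270.3 cm^3/s/cm^2


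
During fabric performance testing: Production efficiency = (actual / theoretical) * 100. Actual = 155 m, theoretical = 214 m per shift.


Formula: Efficiency% = (Actual output / Theoretical output) * 100
Efficiency% = (155 / 214) * 100
Efficiency% = 0.724299 * 100 = 72.4299% ≈ 72.4%

72.4%


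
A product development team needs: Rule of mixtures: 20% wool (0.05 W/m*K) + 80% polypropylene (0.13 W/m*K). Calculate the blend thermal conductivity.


Formula: Blend property = (fraction_A * property_A) + (fraction_B * property_B)
Step 1: Contribution A = 20/100 * 0.05 W/m*K = 0.01 W/m*K
Step 2: Contribution B = 80/100 * 0.13 W/m*K = 0.104 W/m*K
Step 3: Blend thermal conductivity = 0.01 + 0.104 = 0.114 W/m*K

0.114 W/m*K


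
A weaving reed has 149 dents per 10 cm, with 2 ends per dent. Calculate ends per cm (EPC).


Formula: EPC = (dents per 10 cm * ends per dent) / 10
Step 1: Total ends per 10 cm = 149 * 2 = 298
Step 2: EPC = 298 / 10 = 29.8 ends/cm

29.8 ends/cm


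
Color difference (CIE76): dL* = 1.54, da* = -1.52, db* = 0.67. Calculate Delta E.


Formula: Delta E = sqrt(dL*^2 + da*^2 + db*^2)
Step 1: dL*^2 = 1.54^2 = 2.3716
Step 2: da*^2 = (-1.52)^2 = 2.3104
Step 3: db*^2 = 0.67^2 = 0.4489
Step 4: Sum = 2.3716 + 2.3104 + 0.4489 = 5.1309
Step 5: Delta E = sqrt(5.1309) = 2.27

2.27 Delta E


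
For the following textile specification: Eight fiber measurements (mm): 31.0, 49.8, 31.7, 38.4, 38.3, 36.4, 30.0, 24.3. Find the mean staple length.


Formula: Mean = sum of lengths / count
Sum = 31.0 + 49.8 + 31.7 + 38.4 + 38.3 + 36.4 + 30.0 + 24.3
Sum = 279.9 mm
Mean = 279.9 / 8 = 34.99 mm

34.99 mm


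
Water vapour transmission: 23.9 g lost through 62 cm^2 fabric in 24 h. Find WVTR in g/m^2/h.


Formula: WVTR = mass_loss / (area * time)
Step 1: Convert area: 62 cm^2 = 0.0062 m^2
Step 2: WVTR = 23.9 g / (0.0062 m^2 * 24 h)
Step 3: WVTR = 23.9 / 0.1488 = 160.6 g/m^2/h

160.6 g/m^2/h


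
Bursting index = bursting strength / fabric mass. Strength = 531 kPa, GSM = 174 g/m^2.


Formula: Bursting Index = Bursting Strength / Fabric GSM
BI = 531 kPa / 174 g/m^2
BI = 3.052 kPa/(g/m^2)

3.052 kPa/(g/m^2)


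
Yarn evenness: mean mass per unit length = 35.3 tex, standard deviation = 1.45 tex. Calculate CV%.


Formula: CV% = (standard deviation / mean) * 100
Step 1: Ratio = 1.45 / 35.3 = 0.041076
Step 2: CV% = 0.041076 * 100 = 4.1076% ≈ 4.1%

4.1%


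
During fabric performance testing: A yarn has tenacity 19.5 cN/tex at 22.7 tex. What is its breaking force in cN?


Formula: Breaking force = Tenacity * Linear density
F = 19.5 cN/tex * 22.7 tex
F = 442.65 cN

442.65 cN


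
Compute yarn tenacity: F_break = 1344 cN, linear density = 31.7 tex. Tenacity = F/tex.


Formula: Tenacity = Breaking force / Linear density
Tenacity = 1344 cN / 31.7 tex
Tenacity = 42.40 cN/tex

42.40 cN/tex


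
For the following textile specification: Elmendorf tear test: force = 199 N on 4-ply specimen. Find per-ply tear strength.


Formula: Per-ply strength = Total force / Number of plies
Per-ply = 199 N / 4
Per-ply = 49.75 N

49.75 N


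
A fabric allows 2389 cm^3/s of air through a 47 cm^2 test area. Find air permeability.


Formula: Air Permeability = Airflow / Test Area
AP = 2389 cm^3/s / 47 cm^2
AP = 50.8 cm^3/s/cm^2

50.8 cm^3/s/cm^2


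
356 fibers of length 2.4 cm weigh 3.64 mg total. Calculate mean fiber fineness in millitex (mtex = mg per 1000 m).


Formula: fineness (mtex) = mass (mg) / total length (km) = (mass_mg / total_length_m) * 1000
Step 1: Convert fiber length: 2.4 cm = 0.024 m
Step 2: Total fiber length = 356 * 0.024 = 8.544 m
Step 3: Linear density = 3.64 mg / 8.544 m = 0.4260 mg/m
Step 4: fineness = 0.4260 * 1000 = 426.0 mtex

426.0 mtex


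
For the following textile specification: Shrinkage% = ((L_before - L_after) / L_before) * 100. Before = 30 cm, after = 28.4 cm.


Formula: Shrinkage% = ((L_before - L_after) / L_before) * 100
Step 1: Shrinkage = 30 - 28.4 = 1.6 cm
Step 2: Shrinkage% = (1.6 / 30) * 100
Step 3: Shrinkage% = 0.053333 * 100 = 5.3333% ≈ 5.3%

5.3%


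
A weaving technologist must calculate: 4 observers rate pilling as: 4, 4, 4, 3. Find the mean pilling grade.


Formula: Mean = sum / count
Sum = 4 + 4 + 4 + 3 = 15
Mean = 15 / 4 = 3.8

3.8


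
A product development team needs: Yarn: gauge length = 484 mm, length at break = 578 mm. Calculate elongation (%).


Formula: Elongation (%) = ((L_break - L0) / L0) * 100
Step 1: Extension = 578 - 484 = 94 mm
Step 2: Elongation = (94 / 484) * 100
Step 3: Elongation = 0.194215 * 100 = 19.4215% ≈ 19.4%

19.4%


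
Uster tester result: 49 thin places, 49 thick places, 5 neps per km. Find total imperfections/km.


Formula: Total = thin places + thick places + neps
Total = 49 + 49 + 5
Total = 103 imperfections/km

103 imperfections/km


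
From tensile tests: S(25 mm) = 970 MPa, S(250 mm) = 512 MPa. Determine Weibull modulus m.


Formula: m = ln(L1/L2) / ln(S2/S1)
Step 1: ln(L1/L2) = ln(25/250) = -2.30259
Step 2: S2/S1 = 512/970 = 0.52784
Step 3: ln(S2/S1) = ln(0.52784) = -0.63896
Step 4: m = -2.30259 / -0.63896 = 3.60

3.60 (Weibull m)


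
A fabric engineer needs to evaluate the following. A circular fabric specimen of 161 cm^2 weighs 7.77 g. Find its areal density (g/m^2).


Formula: GSM = mass_g / area_m2
Step 1: Convert area: 161 cm^2 = 161 / 10000 = 0.0161 m^2
Step 2: GSM = 7.77 g / 0.0161 m^2 = 482.6 g/m^2

482.6 g/m^2


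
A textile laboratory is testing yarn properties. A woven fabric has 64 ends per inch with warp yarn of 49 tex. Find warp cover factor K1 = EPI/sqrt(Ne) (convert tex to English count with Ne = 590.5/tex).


Formula: K1 = EPI / sqrt(Ne), with Ne = 590.5 / tex_warp
Step 1: Ne = 590.5 / 49 = 12.051
Step 2: sqrt(Ne) = sqrt(12.051) = 3.4715
Step 3: K1 = 64 / 3.4715 = 18.4

18.4


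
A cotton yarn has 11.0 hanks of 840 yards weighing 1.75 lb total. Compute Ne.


Formula: Ne = hanks / mass_lb
Substituting: Ne = 11.0 / 1.75
Ne = 6.3

6.3 Ne


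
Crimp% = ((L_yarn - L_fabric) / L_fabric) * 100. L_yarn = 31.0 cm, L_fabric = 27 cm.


Formula: Crimp% = ((L_yarn - L_fabric) / L_fabric) * 100
Step 1: Extension = 31.0 - 27 = 4.0 cm
Step 2: Crimp% = (4.0 / 27) * 100
Step 3: Crimp% = 0.148148 * 100 = 14.8148% ≈ 14.8%

14.8%


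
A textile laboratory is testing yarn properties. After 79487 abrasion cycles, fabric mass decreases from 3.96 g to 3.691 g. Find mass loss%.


Formula: Mass loss% = ((m_before - m_after) / m_before) * 100
Step 1: Mass loss = 3.96 - 3.691 = 0.269 g
Step 2: Ratio = 0.269 / 3.96 = 0.0679293
Step 3: Mass loss% = 0.0679293 * 100 = 6.79293% ≈ 6.79%

6.79%


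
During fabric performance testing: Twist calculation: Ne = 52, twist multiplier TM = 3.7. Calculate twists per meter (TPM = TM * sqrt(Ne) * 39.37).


Formula: TPM = TM * sqrt(Ne) * 39.37
Step 1: sqrt(Ne) = sqrt(52) = 7.2111
Step 2: TM * sqrt(Ne) = 3.7 * 7.2111 = 26.6811
Step 3: TPM = 26.6811 * 39.37 = 1050 twists/m

1050 twists/m


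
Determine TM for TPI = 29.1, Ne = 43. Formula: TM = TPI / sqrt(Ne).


Formula: TM = TPI / sqrt(Ne)
Step 1: sqrt(Ne) = sqrt(43) = 6.5574
Step 2: TM = 29.1 / 6.5574 = 4.44

4.44 TM


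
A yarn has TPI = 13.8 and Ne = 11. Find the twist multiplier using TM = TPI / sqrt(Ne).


Formula: TM = TPI / sqrt(Ne)
Step 1: sqrt(Ne) = sqrt(11) = 3.3166
Step 2: TM = 13.8 / 3.3166 = 4.16

4.16 TM


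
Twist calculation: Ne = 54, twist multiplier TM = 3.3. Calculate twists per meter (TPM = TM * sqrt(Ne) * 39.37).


Formula: TPM = TM * sqrt(Ne) * 39.37
Step 1: sqrt(Ne) = sqrt(54) = 7.3485
Step 2: TM * sqrt(Ne) = 3.3 * 7.3485 = 24.2501
Step 3: TPM = 24.2501 * 39.37 = 955 twists/m

955 twists/m


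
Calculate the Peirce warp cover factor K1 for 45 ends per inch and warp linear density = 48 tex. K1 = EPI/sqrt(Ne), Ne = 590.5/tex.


Formula: K1 = EPI / sqrt(Ne), with Ne = 590.5 / tex_warp
Step 1: Ne = 590.5 / 48 = 12.302
Step 2: sqrt(Ne) = sqrt(12.302) = 3.5074
Step 3: K1 = 45 / 3.5074 = 12.8

12.8


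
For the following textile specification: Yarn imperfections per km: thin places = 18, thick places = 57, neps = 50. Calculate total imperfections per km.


Formula: Total = thin places + thick places + neps
Total = 18 + 57 + 50
Total = 125 imperfections/km

125 imperfections/km


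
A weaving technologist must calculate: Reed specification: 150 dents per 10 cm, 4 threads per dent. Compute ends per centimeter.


Formula: EPC = (dents per 10 cm * ends per dent) / 10
Step 1: Total ends per 10 cm = 150 * 4 = 600
Step 2: EPC = 600 / 10 = 60.0 ends/cm

60.0 ends/cm


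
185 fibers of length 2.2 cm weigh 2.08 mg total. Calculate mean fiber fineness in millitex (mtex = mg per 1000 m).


Formula: fineness (mtex) = mass (mg) / total length (km) = (mass_mg / total_length_m) * 1000
Step 1: Convert fiber length: 2.2 cm = 0.022 m
Step 2: Total fiber length = 185 * 0.022 = 4.07 m
Step 3: Linear density = 2.08 mg / 4.07 m = 0.5111 mg/m
Step 4: fineness = 0.5111 * 1000 = 511.1 mtex

511.1 mtex


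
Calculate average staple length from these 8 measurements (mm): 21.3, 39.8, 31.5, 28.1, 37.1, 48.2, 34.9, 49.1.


Formula: Mean = sum of lengths / count
Sum = 21.3 + 39.8 + 31.5 + 28.1 + 37.1 + 48.2 + 34.9 + 49.1
Sum = 290.0 mm
Mean = 290.0 / 8 = 36.25 mm

36.25 mm


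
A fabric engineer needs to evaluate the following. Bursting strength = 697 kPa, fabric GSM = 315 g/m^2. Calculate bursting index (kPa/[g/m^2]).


Formula: Bursting Index = Bursting Strength / Fabric GSM
BI = 697 kPa / 315 g/m^2
BI = 2.213 kPa/(g/m^2)

2.213 kPa/(g/m^2)


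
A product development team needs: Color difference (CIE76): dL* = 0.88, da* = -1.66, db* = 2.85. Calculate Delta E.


Formula: Delta E = sqrt(dL*^2 + da*^2 + db*^2)
Step 1: dL*^2 = 0.88^2 = 0.7744
Step 2: da*^2 = (-1.66)^2 = 2.7556
Step 3: db*^2 = 2.85^2 = 8.1225
Step 4: Sum = 0.7744 + 2.7556 + 8.1225 = 11.6525
Step 5: Delta E = sqrt(11.6525) = 3.41

3.41 Delta E


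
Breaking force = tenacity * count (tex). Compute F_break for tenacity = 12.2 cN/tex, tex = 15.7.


Formula: Breaking force = Tenacity * Linear density
F = 12.2 cN/tex * 15.7 tex
F = 191.54 cN

191.54 cN


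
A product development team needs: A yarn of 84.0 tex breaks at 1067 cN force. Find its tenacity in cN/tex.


Formula: Tenacity = Breaking force / Linear density
Tenacity = 1067 cN / 84.0 tex
Tenacity = 12.70 cN/tex

12.70 cN/tex


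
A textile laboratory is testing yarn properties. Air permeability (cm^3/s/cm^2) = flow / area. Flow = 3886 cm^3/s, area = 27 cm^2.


Formula: Air Permeability = Airflow / Test Area
AP = 3886 cm^3/s / 27 cm^2
AP = 143.9 cm^3/s/cm^2

143.9 cm^3/s/cm^2


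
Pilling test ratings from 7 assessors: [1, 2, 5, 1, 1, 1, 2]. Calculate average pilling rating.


Formula: Mean = sum / count
Sum = 1 + 2 + 5 + 1 + 1 + 1 + 2 = 13
Mean = 13 / 7 = 1.9

1.9


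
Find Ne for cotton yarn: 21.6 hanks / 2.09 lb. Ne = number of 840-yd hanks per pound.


Formula: Ne = hanks / mass_lb
Substituting: Ne = 21.6 / 2.09
Ne = 10.3

10.3 Ne


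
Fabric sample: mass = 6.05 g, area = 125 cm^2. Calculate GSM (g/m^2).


Formula: GSM = mass_g / area_m2
Step 1: Convert area: 125 cm^2 = 125 / 10000 = 0.0125 m^2
Step 2: GSM = 6.05 g / 0.0125 m^2 = 484.0 g/m^2

484.0 g/m^2


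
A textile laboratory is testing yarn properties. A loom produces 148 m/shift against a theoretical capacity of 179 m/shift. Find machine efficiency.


Formula: Efficiency% = (Actual output / Theoretical output) * 100
Efficiency% = (148 / 179) * 100
Efficiency% = 0.826816 * 100 = 82.6816% ≈ 82.7%

82.7%


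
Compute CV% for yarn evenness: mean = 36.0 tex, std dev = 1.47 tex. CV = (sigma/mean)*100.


Formula: CV% = (standard deviation / mean) * 100
Step 1: Ratio = 1.47 / 36.0 = 0.040833
Step 2: CV% = 0.040833 * 100 = 4.0833% ≈ 4.1%

4.1%


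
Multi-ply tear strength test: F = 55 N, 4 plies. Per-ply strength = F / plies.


Formula: Per-ply strength = Total force / Number of plies
Per-ply = 55 N / 4
Per-ply = 13.75 N

13.75 N


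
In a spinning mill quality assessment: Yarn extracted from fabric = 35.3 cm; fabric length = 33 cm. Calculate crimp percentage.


Formula: Crimp% = ((L_yarn - L_fabric) / L_fabric) * 100
Step 1: Extension = 35.3 - 33 = 2.3 cm
Step 2: Crimp% = (2.3 / 33) * 100
Step 3: Crimp% = 0.069697 * 100 = 6.9697% ≈ 7.0%

7.0%


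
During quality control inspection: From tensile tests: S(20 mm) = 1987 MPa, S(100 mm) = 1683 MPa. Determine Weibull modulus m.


Formula: m = ln(L1/L2) / ln(S2/S1)
Step 1: ln(L1/L2) = ln(20/100) = -1.60944
Step 2: S2/S1 = 1683/1987 = 0.84701
Step 3: ln(S2/S1) = ln(0.84701) = -0.16604
Step 4: m = -1.60944 / -0.16604 = 9.69

9.69 (Weibull m)


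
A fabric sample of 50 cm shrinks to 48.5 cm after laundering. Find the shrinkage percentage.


Formula: Shrinkage% = ((L_before - L_after) / L_before) * 100
Step 1: Shrinkage = 50 - 48.5 = 1.5 cm
Step 2: Shrinkage% = (1.5 / 50) * 100
Step 3: Shrinkage% = 0.03 * 100 = 3.0%

3.0%


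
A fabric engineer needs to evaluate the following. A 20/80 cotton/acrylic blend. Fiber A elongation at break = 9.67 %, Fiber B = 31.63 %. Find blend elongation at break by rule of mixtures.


Formula: Blend property = (fraction_A * property_A) + (fraction_B * property_B)
Step 1: Contribution A = 20/100 * 9.67 % = 1.934 %
Step 2: Contribution B = 80/100 * 31.63 % = 25.304 %
Step 3: Blend elongation at break = 1.934 + 25.304 = 27.238 %

27.238 %


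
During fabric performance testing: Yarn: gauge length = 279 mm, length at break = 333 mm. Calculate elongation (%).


Formula: Elongation (%) = ((L_break - L0) / L0) * 100
Step 1: Extension = 333 - 279 = 54 mm
Step 2: Elongation = (54 / 279) * 100
Step 3: Elongation = 0.193548 * 100 = 19.3548% ≈ 19.4%

19.4%


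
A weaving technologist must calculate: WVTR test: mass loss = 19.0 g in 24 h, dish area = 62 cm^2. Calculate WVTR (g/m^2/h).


Formula: WVTR = mass_loss / (area * time)
Step 1: Convert area: 62 cm^2 = 0.0062 m^2
Step 2: WVTR = 19.0 g / (0.0062 m^2 * 24 h)
Step 3: WVTR = 19.0 / 0.1488 = 127.7 g/m^2/h

127.7 g/m^2/h


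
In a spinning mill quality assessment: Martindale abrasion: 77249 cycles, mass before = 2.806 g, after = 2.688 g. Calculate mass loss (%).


Formula: Mass loss% = ((m_before - m_after) / m_before) * 100
Step 1: Mass loss = 2.806 - 2.688 = 0.118 g
Step 2: Ratio = 0.118 / 2.806 = 0.0420527
Step 3: Mass loss% = 0.0420527 * 100 = 4.20527% ≈ 4.21%

4.21%


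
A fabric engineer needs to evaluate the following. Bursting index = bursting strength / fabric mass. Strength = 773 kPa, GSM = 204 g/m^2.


Formula: Bursting Index = Bursting Strength / Fabric GSM
BI = 773 kPa / 204 g/m^2
BI = 3.789 kPa/(g/m^2)

3.789 kPa/(g/m^2)


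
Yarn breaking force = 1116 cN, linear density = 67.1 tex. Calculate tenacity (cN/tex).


Formula: Tenacity = Breaking force / Linear density
Tenacity = 1116 cN / 67.1 tex
Tenacity = 16.63 cN/tex

16.63 cN/tex


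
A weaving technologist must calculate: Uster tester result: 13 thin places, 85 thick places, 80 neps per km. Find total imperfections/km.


Formula: Total = thin places + thick places + neps
Total = 13 + 85 + 80
Total = 178 imperfections/km

178 imperfections/km


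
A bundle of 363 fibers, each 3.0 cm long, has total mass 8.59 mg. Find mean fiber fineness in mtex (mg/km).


Formula: fineness (mtex) = mass (mg) / total length (km) = (mass_mg / total_length_m) * 1000
Step 1: Convert fiber length: 3.0 cm = 0.03 m
Step 2: Total fiber length = 363 * 0.03 = 10.89 m
Step 3: Linear density = 8.59 mg / 10.89 m = 0.7888 mg/m
Step 4: fineness = 0.7888 * 1000 = 788.8 mtex

788.8 mtex


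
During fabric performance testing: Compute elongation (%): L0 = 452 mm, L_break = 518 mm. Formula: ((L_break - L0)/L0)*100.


Formula: Elongation (%) = ((L_break - L0) / L0) * 100
Step 1: Extension = 518 - 452 = 66 mm
Step 2: Elongation = (66 / 452) * 100
Step 3: Elongation = 0.146018 * 100 = 14.6018% ≈ 14.6%

14.6%


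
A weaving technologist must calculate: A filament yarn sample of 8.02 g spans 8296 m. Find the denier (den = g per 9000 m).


Formula: den = (mass_g / length_m) * 9000
Substituting: den = (8.02 / 8296) * 9000
Intermediate: 8.02 / 8296 = 0.00096673 g/m
den = 0.00096673 * 9000 = 8.7 denier

8.7 denier


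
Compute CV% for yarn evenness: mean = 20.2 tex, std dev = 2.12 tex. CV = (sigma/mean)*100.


Formula: CV% = (standard deviation / mean) * 100
Step 1: Ratio = 2.12 / 20.2 = 0.10495
Step 2: CV% = 0.10495 * 100 = 10.495% ≈ 10.5%

10.5%


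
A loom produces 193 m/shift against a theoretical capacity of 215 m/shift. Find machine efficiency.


Formula: Efficiency% = (Actual output / Theoretical output) * 100
Efficiency% = (193 / 215) * 100
Efficiency% = 0.897674 * 100 = 89.7674% ≈ 89.8%

89.8%


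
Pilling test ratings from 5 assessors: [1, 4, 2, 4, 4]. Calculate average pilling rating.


Formula: Mean = sum / count
Sum = 1 + 4 + 2 + 4 + 4 = 15
Mean = 15 / 5 = 3.0

3.0


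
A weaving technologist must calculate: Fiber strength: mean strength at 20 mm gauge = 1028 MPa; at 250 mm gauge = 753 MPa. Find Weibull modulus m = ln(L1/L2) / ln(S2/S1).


Formula: m = ln(L1/L2) / ln(S2/S1)
Step 1: ln(L1/L2) = ln(20/250) = -2.52573
Step 2: S2/S1 = 753/1028 = 0.73249
Step 3: ln(S2/S1) = ln(0.73249) = -0.31131
Step 4: m = -2.52573 / -0.31131 = 8.11

8.11 (Weibull m)


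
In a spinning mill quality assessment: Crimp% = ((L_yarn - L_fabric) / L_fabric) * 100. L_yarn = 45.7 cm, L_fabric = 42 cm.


Formula: Crimp% = ((L_yarn - L_fabric) / L_fabric) * 100
Step 1: Extension = 45.7 - 42 = 3.7 cm
Step 2: Crimp% = (3.7 / 42) * 100
Step 3: Crimp% = 0.088095 * 100 = 8.8095% ≈ 8.8%

8.8%


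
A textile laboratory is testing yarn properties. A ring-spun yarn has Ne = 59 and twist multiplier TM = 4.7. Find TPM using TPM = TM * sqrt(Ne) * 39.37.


Formula: TPM = TM * sqrt(Ne) * 39.37
Step 1: sqrt(Ne) = sqrt(59) = 7.6811
Step 2: TM * sqrt(Ne) = 4.7 * 7.6811 = 36.1012
Step 3: TPM = 36.1012 * 39.37 = 1421 twists/m

1421 twists/m


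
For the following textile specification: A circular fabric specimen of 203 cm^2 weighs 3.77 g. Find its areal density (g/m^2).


Formula: GSM = mass_g / area_m2
Step 1: Convert area: 203 cm^2 = 203 / 10000 = 0.0203 m^2
Step 2: GSM = 3.77 g / 0.0203 m^2 = 185.7 g/m^2

185.7 g/m^2


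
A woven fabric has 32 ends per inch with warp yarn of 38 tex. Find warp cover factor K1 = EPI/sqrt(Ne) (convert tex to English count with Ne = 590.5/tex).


Formula: K1 = EPI / sqrt(Ne), with Ne = 590.5 / tex_warp
Step 1: Ne = 590.5 / 38 = 15.539
Step 2: sqrt(Ne) = sqrt(15.539) = 3.942
Step 3: K1 = 32 / 3.942 = 8.1

8.1


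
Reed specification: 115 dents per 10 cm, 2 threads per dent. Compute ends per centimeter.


Formula: EPC = (dents per 10 cm * ends per dent) / 10
Step 1: Total ends per 10 cm = 115 * 2 = 230
Step 2: EPC = 230 / 10 = 23.0 ends/cm

23.0 ends/cm


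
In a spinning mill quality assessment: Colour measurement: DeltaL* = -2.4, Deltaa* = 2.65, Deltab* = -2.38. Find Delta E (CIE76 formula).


Formula: Delta E = sqrt(dL*^2 + da*^2 + db*^2)
Step 1: dL*^2 = (-2.4)^2 = 5.76
Step 2: da*^2 = 2.65^2 = 7.0225
Step 3: db*^2 = (-2.38)^2 = 5.6644
Step 4: Sum = 5.76 + 7.0225 + 5.6644 = 18.4469
Step 5: Delta E = sqrt(18.4469) = 4.29

4.29 Delta E


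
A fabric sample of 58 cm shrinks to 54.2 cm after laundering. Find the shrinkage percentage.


Formula: Shrinkage% = ((L_before - L_after) / L_before) * 100
Step 1: Shrinkage = 58 - 54.2 = 3.8 cm
Step 2: Shrinkage% = (3.8 / 58) * 100
Step 3: Shrinkage% = 0.065517 * 100 = 6.5517% ≈ 6.6%

6.6%


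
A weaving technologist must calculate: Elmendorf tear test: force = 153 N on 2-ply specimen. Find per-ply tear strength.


Formula: Per-ply strength = Total force / Number of plies
Per-ply = 153 N / 2
Per-ply = 76.5 N

76.5 N


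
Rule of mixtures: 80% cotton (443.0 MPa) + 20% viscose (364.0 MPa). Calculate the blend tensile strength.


Formula: Blend property = (fraction_A * property_A) + (fraction_B * property_B)
Step 1: Contribution A = 80/100 * 443.0 MPa = 354.4 MPa
Step 2: Contribution B = 20/100 * 364.0 MPa = 72.8 MPa
Step 3: Blend tensile strength = 354.4 + 72.8 = 427.2 MPa

427.2 MPa


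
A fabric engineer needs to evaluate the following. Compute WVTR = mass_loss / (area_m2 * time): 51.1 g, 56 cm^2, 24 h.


Formula: WVTR = mass_loss / (area * time)
Step 1: Convert area: 56 cm^2 = 0.0056 m^2
Step 2: WVTR = 51.1 g / (0.0056 m^2 * 24 h)
Step 3: WVTR = 51.1 / 0.1344 = 380.2 g/m^2/h

380.2 g/m^2/h


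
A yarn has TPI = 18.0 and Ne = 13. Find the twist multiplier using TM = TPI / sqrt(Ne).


Formula: TM = TPI / sqrt(Ne)
Step 1: sqrt(Ne) = sqrt(13) = 3.6056
Step 2: TM = 18.0 / 3.6056 = 4.99

4.99 TM


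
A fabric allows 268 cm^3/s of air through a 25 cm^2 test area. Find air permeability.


Formula: Air Permeability = Airflow / Test Area
AP = 268 cm^3/s / 25 cm^2
AP = 10.7 cm^3/s/cm^2

10.7 cm^3/s/cm^2


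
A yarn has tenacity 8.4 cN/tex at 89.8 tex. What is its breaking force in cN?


Formula: Breaking force = Tenacity * Linear density
F = 8.4 cN/tex * 89.8 tex
F = 754.32 cN

754.32 cN


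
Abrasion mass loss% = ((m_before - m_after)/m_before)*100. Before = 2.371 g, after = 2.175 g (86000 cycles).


Formula: Mass loss% = ((m_before - m_after) / m_before) * 100
Step 1: Mass loss = 2.371 - 2.175 = 0.196 g
Step 2: Ratio = 0.196 / 2.371 = 0.0826655
Step 3: Mass loss% = 0.0826655 * 100 = 8.26655% ≈ 8.27%

8.27%


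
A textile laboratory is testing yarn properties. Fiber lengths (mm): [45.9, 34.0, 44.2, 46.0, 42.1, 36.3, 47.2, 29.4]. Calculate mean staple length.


Formula: Mean = sum of lengths / count
Sum = 45.9 + 34.0 + 44.2 + 46.0 + 42.1 + 36.3 + 47.2 + 29.4
Sum = 325.1 mm
Mean = 325.1 / 8 = 40.64 mm

40.64 mm


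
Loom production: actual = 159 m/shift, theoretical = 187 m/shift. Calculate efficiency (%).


Formula: Efficiency% = (Actual output / Theoretical output) * 100
Efficiency% = (159 / 187) * 100
Efficiency% = 0.850267 * 100 = 85.0267% ≈ 85.0%

85.0%


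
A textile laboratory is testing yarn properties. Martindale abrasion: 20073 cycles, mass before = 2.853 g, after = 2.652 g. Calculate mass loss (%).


Formula: Mass loss% = ((m_before - m_after) / m_before) * 100
Step 1: Mass loss = 2.853 - 2.652 = 0.201 g
Step 2: Ratio = 0.201 / 2.853 = 0.0704522
Step 3: Mass loss% = 0.0704522 * 100 = 7.04522% ≈ 7.05%

7.05%


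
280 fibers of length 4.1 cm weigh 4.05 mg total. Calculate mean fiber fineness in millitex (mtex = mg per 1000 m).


Formula: fineness (mtex) = mass (mg) / total length (km) = (mass_mg / total_length_m) * 1000
Step 1: Convert fiber length: 4.1 cm = 0.041 m
Step 2: Total fiber length = 280 * 0.041 = 11.48 m
Step 3: Linear density = 4.05 mg / 11.48 m = 0.3528 mg/m
Step 4: fineness = 0.3528 * 1000 = 352.8 mtex

352.8 mtex


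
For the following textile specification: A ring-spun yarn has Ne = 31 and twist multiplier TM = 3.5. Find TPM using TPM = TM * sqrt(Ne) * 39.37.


Formula: TPM = TM * sqrt(Ne) * 39.37
Step 1: sqrt(Ne) = sqrt(31) = 5.5678
Step 2: TM * sqrt(Ne) = 3.5 * 5.5678 = 19.4873
Step 3: TPM = 19.4873 * 39.37 = 767 twists/m

767 twists/m


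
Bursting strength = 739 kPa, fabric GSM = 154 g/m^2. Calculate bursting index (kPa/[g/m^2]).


Formula: Bursting Index = Bursting Strength / Fabric GSM
BI = 739 kPa / 154 g/m^2
BI = 4.799 kPa/(g/m^2)

4.799 kPa/(g/m^2)


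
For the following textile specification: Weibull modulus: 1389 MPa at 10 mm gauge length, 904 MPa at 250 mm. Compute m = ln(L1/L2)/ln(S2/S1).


Formula: m = ln(L1/L2) / ln(S2/S1)
Step 1: ln(L1/L2) = ln(10/250) = -3.21888
Step 2: S2/S1 = 904/1389 = 0.65083
Step 3: ln(S2/S1) = ln(0.65083) = -0.42951
Step 4: m = -3.21888 / -0.42951 = 7.49

7.49 (Weibull m)


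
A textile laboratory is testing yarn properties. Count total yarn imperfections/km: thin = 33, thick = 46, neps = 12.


Formula: Total = thin places + thick places + neps
Total = 33 + 46 + 12
Total = 91 imperfections/km

91 imperfections/km


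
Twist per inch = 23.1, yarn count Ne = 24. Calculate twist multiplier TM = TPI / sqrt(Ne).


Formula: TM = TPI / sqrt(Ne)
Step 1: sqrt(Ne) = sqrt(24) = 4.899
Step 2: TM = 23.1 / 4.899 = 4.72

4.72 TM


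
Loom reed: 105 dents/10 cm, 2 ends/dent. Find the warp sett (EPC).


Formula: EPC = (dents per 10 cm * ends per dent) / 10
Step 1: Total ends per 10 cm = 105 * 2 = 210
Step 2: EPC = 210 / 10 = 21.0 ends/cm

21.0 ends/cm


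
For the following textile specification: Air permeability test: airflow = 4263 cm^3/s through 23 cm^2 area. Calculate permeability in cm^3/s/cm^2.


Formula: Air Permeability = Airflow / Test Area
AP = 4263 cm^3/s / 23 cm^2
AP = 185.3 cm^3/s/cm^2

185.3 cm^3/s/cm^2


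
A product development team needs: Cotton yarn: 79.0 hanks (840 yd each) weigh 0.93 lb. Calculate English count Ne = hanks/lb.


Formula: Ne = hanks / mass_lb
Substituting: Ne = 79.0 / 0.93
Ne = 84.9

84.9 Ne


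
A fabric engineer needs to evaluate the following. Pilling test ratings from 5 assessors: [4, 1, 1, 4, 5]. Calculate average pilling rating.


Formula: Mean = sum / count
Sum = 4 + 1 + 1 + 4 + 5 = 15
Mean = 15 / 5 = 3.0

3.0


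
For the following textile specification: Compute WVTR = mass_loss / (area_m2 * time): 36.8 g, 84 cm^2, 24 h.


Formula: WVTR = mass_loss / (area * time)
Step 1: Convert area: 84 cm^2 = 0.0084 m^2
Step 2: WVTR = 36.8 g / (0.0084 m^2 * 24 h)
Step 3: WVTR = 36.8 / 0.2016 = 182.5 g/m^2/h

182.5 g/m^2/h


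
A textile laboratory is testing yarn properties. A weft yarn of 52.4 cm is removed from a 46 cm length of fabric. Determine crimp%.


Formula: Crimp% = ((L_yarn - L_fabric) / L_fabric) * 100
Step 1: Extension = 52.4 - 46 = 6.4 cm
Step 2: Crimp% = (6.4 / 46) * 100
Step 3: Crimp% = 0.13913 * 100 = 13.913% ≈ 13.9%

13.9%
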